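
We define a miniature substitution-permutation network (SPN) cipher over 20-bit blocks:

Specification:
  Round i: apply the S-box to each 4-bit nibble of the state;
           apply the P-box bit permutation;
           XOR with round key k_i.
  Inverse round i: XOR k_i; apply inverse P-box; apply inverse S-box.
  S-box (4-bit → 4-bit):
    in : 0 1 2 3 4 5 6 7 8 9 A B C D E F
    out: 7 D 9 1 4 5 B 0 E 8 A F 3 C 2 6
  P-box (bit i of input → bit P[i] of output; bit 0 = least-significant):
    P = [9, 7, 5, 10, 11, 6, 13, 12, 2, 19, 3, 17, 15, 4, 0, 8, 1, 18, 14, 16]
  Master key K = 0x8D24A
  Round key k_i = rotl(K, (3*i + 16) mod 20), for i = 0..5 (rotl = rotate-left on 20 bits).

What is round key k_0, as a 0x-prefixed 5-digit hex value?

K = 0x8D24A
k_0 = rotl(K, (3*0+16) mod 20) = rotl(K, 16) = 0xA8D24

0xA8D24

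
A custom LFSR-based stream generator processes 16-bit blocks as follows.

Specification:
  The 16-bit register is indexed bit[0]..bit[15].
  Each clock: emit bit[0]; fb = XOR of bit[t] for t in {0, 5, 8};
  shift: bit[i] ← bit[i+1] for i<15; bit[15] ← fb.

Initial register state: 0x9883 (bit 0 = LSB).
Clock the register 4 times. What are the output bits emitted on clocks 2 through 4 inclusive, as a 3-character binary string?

100

reg_0 = 0x9883
clock 1: out=1, reg = 0xCC41
clock 2: out=1, reg = 0xE620
clock 3: out=0, reg = 0xF310
clock 4: out=0, reg = 0xF988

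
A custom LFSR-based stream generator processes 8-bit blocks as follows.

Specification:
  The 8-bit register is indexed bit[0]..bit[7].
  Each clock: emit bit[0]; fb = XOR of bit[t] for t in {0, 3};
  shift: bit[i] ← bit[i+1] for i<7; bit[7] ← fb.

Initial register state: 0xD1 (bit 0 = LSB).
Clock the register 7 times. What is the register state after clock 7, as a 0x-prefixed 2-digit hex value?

0x57

reg_0 = 0xD1
clock 1: out=1, reg = 0xE8
clock 2: out=0, reg = 0xF4
clock 3: out=0, reg = 0x7A
clock 4: out=0, reg = 0xBD
clock 5: out=1, reg = 0x5E
clock 6: out=0, reg = 0xAF
clock 7: out=1, reg = 0x57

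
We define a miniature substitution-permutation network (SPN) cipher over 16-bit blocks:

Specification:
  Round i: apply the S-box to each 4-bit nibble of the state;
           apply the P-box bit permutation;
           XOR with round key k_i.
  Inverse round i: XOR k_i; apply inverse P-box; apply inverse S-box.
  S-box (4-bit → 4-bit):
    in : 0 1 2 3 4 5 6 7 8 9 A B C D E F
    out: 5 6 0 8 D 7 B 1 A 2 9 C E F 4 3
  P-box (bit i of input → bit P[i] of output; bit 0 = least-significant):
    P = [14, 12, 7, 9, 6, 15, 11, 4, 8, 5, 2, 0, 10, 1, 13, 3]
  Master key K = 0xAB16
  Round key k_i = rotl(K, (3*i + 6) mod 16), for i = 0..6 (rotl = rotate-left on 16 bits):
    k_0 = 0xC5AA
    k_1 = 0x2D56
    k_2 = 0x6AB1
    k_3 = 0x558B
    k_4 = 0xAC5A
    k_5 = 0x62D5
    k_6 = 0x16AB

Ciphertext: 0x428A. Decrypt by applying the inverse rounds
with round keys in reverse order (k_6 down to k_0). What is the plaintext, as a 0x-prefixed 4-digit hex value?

0xE74C

s_0 = ciphertext = 0x428A
s_1 = InvRound(s_0, k_6) = 0x782F
s_2 = InvRound(s_1, k_5) = 0x894C
s_3 = InvRound(s_2, k_4) = 0x5032
s_4 = InvRound(s_3, k_3) = 0xA63E
s_5 = InvRound(s_4, k_2) = 0x6B10
s_6 = InvRound(s_5, k_1) = 0xFE7A
s_7 = InvRound(s_6, k_0) = 0xE74C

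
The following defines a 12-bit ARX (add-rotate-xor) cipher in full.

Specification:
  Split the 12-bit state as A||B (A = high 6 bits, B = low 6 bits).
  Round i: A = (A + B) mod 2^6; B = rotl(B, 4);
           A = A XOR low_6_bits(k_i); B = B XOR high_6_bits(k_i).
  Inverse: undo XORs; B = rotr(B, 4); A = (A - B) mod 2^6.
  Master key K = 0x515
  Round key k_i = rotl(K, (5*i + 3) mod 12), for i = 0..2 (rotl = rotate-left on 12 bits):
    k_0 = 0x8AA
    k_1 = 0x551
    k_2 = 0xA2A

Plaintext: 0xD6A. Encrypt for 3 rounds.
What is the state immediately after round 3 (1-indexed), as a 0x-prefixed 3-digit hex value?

0xA5D

s_0 = plaintext = 0xD6A
s_1 = Round(s_0, k_0) = 0xD48
s_2 = Round(s_1, k_1) = 0xB17
s_3 = Round(s_2, k_2) = 0xA5D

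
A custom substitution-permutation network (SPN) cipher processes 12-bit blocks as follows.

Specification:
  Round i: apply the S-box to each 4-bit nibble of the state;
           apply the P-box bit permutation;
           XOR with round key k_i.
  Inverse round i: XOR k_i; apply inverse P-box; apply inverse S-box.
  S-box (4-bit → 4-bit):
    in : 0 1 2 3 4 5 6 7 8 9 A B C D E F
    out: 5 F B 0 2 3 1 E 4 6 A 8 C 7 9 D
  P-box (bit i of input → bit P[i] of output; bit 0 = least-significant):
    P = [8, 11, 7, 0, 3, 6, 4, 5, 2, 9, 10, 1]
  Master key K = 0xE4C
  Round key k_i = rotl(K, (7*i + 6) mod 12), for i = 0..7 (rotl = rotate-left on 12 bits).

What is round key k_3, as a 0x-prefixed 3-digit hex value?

0x267

K = 0xE4C
k_0 = rotl(K, (7*0+6) mod 12) = rotl(K, 6) = 0x339
k_1 = rotl(K, (7*1+6) mod 12) = rotl(K, 1) = 0xC99
k_2 = rotl(K, (7*2+6) mod 12) = rotl(K, 8) = 0xCE4
k_3 = rotl(K, (7*3+6) mod 12) = rotl(K, 3) = 0x267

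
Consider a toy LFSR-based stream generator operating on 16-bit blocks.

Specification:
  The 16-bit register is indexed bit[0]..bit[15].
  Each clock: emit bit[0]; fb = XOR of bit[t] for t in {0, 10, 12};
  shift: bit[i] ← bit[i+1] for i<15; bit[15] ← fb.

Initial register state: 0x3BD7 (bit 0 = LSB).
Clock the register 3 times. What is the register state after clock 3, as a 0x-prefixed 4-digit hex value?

0x477A

reg_0 = 0x3BD7
clock 1: out=1, reg = 0x1DEB
clock 2: out=1, reg = 0x8EF5
clock 3: out=1, reg = 0x477A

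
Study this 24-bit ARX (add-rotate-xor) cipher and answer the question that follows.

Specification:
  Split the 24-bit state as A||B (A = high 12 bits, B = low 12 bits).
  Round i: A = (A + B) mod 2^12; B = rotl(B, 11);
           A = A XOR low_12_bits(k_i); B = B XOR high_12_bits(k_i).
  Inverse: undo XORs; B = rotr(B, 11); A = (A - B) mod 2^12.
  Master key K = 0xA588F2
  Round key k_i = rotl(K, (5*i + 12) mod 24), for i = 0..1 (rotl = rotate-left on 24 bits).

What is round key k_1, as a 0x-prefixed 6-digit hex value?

0xE54B11

K = 0xA588F2
k_0 = rotl(K, (5*0+12) mod 24) = rotl(K, 12) = 0x8F2A58
k_1 = rotl(K, (5*1+12) mod 24) = rotl(K, 17) = 0xE54B11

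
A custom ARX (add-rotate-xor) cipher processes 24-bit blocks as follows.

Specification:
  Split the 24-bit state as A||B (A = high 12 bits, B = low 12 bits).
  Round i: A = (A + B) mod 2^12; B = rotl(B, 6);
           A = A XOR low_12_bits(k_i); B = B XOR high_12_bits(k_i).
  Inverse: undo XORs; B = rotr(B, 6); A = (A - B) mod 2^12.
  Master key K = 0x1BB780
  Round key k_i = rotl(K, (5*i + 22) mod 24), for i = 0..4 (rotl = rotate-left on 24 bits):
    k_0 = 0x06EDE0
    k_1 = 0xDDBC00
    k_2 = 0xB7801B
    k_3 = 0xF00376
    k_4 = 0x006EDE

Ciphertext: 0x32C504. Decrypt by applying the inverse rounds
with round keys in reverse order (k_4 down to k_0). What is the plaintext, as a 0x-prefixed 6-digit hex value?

s_0 = ciphertext = 0x32C504
s_1 = InvRound(s_0, k_4) = 0xD5E094
s_2 = InvRound(s_1, k_3) = 0x8EA53E
s_3 = InvRound(s_2, k_2) = 0x7381B9
s_4 = InvRound(s_3, k_1) = 0x2878B1
s_5 = InvRound(s_4, k_0) = 0x7847E3

0x7847E3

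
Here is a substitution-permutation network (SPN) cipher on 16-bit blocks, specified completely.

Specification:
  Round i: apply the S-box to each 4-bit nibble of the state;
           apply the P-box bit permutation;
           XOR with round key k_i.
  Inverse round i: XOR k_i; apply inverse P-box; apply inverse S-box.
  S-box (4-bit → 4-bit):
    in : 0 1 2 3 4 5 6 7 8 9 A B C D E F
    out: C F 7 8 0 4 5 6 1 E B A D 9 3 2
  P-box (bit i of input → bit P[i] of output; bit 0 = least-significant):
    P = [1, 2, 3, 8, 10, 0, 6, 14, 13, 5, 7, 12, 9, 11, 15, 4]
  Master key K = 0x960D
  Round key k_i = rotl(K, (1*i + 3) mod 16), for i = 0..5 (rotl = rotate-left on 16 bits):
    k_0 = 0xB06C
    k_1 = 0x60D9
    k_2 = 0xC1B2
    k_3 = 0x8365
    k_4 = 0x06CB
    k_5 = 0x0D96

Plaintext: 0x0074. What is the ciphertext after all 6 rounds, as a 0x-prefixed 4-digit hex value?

s_0 = plaintext = 0x0074
s_1 = Round(s_0, k_0) = 0x20BD
s_2 = Round(s_1, k_1) = 0xBB5A
s_3 = Round(s_2, k_2) = 0xD8C4
s_4 = Round(s_3, k_3) = 0xE535
s_5 = Round(s_4, k_4) = 0x4C43
s_6 = Round(s_5, k_5) = 0x3C16

0x3C16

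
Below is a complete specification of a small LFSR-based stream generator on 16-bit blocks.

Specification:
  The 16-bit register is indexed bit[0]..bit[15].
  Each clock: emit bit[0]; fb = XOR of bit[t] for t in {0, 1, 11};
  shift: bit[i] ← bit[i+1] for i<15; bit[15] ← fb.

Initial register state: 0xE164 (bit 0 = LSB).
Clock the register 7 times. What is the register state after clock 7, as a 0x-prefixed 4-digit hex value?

reg_0 = 0xE164
clock 1: out=0, reg = 0x70B2
clock 2: out=0, reg = 0xB859
clock 3: out=1, reg = 0x5C2C
clock 4: out=0, reg = 0xAE16
clock 5: out=0, reg = 0x570B
clock 6: out=1, reg = 0x2B85
clock 7: out=1, reg = 0x15C2

0x15C2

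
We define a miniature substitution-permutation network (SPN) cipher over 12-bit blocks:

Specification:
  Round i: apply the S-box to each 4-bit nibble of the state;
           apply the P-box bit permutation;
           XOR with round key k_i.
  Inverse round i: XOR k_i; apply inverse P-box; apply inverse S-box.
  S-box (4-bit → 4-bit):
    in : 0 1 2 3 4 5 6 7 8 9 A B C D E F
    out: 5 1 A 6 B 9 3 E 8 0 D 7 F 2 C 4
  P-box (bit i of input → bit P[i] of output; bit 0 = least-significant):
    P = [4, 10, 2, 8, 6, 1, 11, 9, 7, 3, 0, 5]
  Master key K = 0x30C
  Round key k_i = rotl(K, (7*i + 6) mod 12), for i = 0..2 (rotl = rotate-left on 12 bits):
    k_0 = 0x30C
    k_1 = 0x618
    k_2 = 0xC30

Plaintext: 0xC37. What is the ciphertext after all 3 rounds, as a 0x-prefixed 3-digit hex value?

s_0 = plaintext = 0xC37
s_1 = Round(s_0, k_0) = 0xEA3
s_2 = Round(s_1, k_1) = 0x87D
s_3 = Round(s_2, k_2) = 0x212

0x212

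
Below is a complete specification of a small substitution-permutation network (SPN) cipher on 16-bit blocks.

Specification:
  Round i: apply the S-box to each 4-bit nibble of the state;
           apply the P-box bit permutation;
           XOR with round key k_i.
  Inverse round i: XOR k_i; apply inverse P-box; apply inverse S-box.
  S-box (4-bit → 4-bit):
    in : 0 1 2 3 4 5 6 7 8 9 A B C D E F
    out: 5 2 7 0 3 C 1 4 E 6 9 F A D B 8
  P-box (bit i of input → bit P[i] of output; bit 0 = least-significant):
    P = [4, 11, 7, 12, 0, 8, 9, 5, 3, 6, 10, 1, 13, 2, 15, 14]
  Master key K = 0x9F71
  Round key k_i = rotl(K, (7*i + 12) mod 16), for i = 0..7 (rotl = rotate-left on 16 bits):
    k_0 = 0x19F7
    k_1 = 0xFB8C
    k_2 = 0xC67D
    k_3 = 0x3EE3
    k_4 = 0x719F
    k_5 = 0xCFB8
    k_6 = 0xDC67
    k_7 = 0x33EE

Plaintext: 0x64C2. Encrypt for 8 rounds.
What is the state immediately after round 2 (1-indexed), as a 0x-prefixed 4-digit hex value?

s_0 = plaintext = 0x64C2
s_1 = Round(s_0, k_0) = 0x300F
s_2 = Round(s_1, k_1) = 0xED85
s_3 = Round(s_2, k_2) = 0xB1D3
s_4 = Round(s_3, k_3) = 0xDC86
s_5 = Round(s_4, k_4) = 0x92ED
s_6 = Round(s_5, k_5) = 0x5A45
s_7 = Round(s_6, k_6) = 0x0DEC
s_8 = Round(s_7, k_7) = 0x8EC5

0xED85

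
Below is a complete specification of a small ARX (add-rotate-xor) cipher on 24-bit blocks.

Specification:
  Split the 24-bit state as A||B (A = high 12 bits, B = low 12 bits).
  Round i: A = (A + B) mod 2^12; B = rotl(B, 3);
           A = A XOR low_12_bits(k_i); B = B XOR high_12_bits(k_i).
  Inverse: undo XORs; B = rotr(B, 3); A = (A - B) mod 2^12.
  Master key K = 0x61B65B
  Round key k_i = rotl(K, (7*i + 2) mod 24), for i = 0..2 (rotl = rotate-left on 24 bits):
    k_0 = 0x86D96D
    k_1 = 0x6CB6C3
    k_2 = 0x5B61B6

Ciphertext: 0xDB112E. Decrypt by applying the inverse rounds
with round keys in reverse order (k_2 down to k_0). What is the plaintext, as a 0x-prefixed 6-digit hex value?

s_0 = ciphertext = 0xDB112E
s_1 = InvRound(s_0, k_2) = 0xB74093
s_2 = InvRound(s_1, k_1) = 0xCEC0CB
s_3 = InvRound(s_2, k_0) = 0x86DD14

0x86DD14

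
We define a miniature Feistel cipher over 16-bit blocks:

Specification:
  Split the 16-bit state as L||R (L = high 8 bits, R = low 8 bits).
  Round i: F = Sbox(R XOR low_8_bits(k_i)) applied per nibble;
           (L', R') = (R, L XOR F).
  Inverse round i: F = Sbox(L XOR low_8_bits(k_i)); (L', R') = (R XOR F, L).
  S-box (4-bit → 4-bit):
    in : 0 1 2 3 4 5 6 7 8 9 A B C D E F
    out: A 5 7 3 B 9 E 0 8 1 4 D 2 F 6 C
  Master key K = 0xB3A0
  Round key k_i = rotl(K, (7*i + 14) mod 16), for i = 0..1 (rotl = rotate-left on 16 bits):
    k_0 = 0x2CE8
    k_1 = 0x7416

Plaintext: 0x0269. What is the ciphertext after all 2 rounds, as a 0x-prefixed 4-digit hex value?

s_0 = plaintext = 0x0269
s_1 = Round(s_0, k_0) = 0x6987
s_2 = Round(s_1, k_1) = 0x877C

0x877C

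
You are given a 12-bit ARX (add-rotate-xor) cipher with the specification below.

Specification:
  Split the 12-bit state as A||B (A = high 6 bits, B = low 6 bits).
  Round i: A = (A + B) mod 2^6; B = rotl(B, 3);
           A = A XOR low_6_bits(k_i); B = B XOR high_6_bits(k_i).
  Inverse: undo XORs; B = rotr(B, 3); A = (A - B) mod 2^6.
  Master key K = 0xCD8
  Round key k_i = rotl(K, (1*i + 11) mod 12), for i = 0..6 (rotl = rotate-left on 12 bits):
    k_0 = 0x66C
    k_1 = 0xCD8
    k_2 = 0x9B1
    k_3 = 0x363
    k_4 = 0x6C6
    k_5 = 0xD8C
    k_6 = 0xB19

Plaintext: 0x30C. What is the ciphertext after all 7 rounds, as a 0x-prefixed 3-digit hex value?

s_0 = plaintext = 0x30C
s_1 = Round(s_0, k_0) = 0xD38
s_2 = Round(s_1, k_1) = 0xD34
s_3 = Round(s_2, k_2) = 0x640
s_4 = Round(s_3, k_3) = 0xE8D
s_5 = Round(s_4, k_4) = 0x072
s_6 = Round(s_5, k_5) = 0xFE0
s_7 = Round(s_6, k_6) = 0x1A8

0x1A8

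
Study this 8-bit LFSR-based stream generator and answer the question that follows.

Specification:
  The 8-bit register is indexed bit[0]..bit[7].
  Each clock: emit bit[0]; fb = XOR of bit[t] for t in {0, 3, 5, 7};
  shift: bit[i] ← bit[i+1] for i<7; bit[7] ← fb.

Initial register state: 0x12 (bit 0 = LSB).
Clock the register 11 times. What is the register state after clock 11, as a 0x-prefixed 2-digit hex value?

0x6E

reg_0 = 0x12
clock 1: out=0, reg = 0x09
clock 2: out=1, reg = 0x04
clock 3: out=0, reg = 0x02
clock 4: out=0, reg = 0x01
clock 5: out=1, reg = 0x80
clock 6: out=0, reg = 0xC0
clock 7: out=0, reg = 0xE0
clock 8: out=0, reg = 0x70
clock 9: out=0, reg = 0xB8
clock 10: out=0, reg = 0xDC
clock 11: out=0, reg = 0x6E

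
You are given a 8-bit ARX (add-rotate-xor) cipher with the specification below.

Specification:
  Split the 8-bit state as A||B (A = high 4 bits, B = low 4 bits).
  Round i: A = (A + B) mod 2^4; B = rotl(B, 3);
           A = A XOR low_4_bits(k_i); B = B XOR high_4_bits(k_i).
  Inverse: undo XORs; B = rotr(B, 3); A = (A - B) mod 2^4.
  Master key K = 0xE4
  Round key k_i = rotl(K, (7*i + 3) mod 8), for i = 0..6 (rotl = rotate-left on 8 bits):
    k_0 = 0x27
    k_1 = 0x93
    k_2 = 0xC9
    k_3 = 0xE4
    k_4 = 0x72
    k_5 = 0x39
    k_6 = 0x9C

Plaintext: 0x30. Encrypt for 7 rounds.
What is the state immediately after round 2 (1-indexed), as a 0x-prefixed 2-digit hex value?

s_0 = plaintext = 0x30
s_1 = Round(s_0, k_0) = 0x42
s_2 = Round(s_1, k_1) = 0x58
s_3 = Round(s_2, k_2) = 0x48
s_4 = Round(s_3, k_3) = 0x8A
s_5 = Round(s_4, k_4) = 0x02
s_6 = Round(s_5, k_5) = 0xB2
s_7 = Round(s_6, k_6) = 0x18

0x58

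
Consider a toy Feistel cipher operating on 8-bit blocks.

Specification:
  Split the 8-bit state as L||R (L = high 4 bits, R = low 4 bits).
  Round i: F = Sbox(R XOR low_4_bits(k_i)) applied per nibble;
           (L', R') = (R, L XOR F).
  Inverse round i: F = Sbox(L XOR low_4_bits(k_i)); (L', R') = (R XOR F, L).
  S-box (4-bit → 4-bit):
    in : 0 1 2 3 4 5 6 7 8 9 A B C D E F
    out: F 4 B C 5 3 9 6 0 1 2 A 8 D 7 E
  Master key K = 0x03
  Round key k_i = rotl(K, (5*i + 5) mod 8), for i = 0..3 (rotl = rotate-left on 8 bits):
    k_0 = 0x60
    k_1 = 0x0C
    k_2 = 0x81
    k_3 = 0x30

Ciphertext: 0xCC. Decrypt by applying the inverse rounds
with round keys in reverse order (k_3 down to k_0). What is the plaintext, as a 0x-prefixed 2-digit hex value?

0xF8

s_0 = ciphertext = 0xCC
s_1 = InvRound(s_0, k_3) = 0x4C
s_2 = InvRound(s_1, k_2) = 0xF4
s_3 = InvRound(s_2, k_1) = 0x8F
s_4 = InvRound(s_3, k_0) = 0xF8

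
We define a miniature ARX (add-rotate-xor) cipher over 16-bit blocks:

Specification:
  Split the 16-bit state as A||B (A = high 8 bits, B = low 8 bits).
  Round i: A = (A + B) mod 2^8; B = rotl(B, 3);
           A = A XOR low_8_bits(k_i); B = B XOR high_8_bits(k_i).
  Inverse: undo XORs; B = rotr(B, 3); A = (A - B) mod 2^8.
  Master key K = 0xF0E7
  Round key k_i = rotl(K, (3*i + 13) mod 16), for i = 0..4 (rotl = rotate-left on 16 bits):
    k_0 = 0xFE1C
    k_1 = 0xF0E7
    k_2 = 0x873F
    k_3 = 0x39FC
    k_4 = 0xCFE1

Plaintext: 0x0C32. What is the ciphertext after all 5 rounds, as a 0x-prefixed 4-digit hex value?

0x2DF0

s_0 = plaintext = 0x0C32
s_1 = Round(s_0, k_0) = 0x226F
s_2 = Round(s_1, k_1) = 0x768B
s_3 = Round(s_2, k_2) = 0x3EDB
s_4 = Round(s_3, k_3) = 0xE5E7
s_5 = Round(s_4, k_4) = 0x2DF0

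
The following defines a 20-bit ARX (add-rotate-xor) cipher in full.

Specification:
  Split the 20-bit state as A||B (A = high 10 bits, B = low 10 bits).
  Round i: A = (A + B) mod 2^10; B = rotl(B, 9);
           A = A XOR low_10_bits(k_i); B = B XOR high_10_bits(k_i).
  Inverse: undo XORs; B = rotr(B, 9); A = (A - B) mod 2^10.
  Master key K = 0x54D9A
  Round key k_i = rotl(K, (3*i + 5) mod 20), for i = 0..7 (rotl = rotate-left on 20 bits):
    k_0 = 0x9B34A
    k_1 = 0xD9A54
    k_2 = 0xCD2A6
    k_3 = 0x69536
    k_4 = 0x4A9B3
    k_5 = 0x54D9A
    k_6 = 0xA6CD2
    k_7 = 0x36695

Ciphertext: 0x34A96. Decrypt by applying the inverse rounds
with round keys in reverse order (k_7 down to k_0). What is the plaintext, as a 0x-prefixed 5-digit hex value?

0x6416E

s_0 = ciphertext = 0x34A96
s_1 = InvRound(s_0, k_7) = 0x6A09F
s_2 = InvRound(s_1, k_6) = 0x5C409
s_3 = InvRound(s_2, k_5) = 0x8DEB4
s_4 = InvRound(s_3, k_4) = 0x11F3D
s_5 = InvRound(s_4, k_3) = 0x10131
s_6 = InvRound(s_5, k_2) = 0xB6C0B
s_7 = InvRound(s_6, k_1) = 0x6D2DB
s_8 = InvRound(s_7, k_0) = 0x6416E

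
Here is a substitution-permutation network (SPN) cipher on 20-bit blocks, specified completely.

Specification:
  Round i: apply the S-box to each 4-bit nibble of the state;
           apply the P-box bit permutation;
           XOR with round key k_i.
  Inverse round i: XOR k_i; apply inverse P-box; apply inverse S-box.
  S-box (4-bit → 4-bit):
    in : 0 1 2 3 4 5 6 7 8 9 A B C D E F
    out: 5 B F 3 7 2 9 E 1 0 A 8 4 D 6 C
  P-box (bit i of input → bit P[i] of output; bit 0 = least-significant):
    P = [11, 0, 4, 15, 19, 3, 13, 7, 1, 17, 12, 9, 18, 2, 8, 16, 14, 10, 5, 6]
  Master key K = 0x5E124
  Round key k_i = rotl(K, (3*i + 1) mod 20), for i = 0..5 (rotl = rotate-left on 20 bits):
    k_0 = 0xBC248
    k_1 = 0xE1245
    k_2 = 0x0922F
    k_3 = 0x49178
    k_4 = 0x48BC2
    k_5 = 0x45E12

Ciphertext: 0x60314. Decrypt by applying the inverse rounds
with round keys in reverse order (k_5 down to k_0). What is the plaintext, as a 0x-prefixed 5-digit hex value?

0x7E967

s_0 = ciphertext = 0x60314
s_1 = InvRound(s_0, k_5) = 0x3E498
s_2 = InvRound(s_1, k_4) = 0x1D1E0
s_3 = InvRound(s_2, k_3) = 0x869AC
s_4 = InvRound(s_3, k_2) = 0x8CDD1
s_5 = InvRound(s_4, k_1) = 0x347BD
s_6 = InvRound(s_5, k_0) = 0x7E967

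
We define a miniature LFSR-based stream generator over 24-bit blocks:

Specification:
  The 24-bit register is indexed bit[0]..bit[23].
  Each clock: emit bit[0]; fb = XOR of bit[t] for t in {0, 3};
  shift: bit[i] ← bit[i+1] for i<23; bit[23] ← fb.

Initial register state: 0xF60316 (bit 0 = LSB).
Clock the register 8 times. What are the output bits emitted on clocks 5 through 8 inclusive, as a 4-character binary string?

reg_0 = 0xF60316
clock 1: out=0, reg = 0x7B018B
clock 2: out=1, reg = 0x3D80C5
clock 3: out=1, reg = 0x9EC062
clock 4: out=0, reg = 0x4F6031
clock 5: out=1, reg = 0xA7B018
clock 6: out=0, reg = 0xD3D80C
clock 7: out=0, reg = 0xE9EC06
clock 8: out=0, reg = 0x74F603

1000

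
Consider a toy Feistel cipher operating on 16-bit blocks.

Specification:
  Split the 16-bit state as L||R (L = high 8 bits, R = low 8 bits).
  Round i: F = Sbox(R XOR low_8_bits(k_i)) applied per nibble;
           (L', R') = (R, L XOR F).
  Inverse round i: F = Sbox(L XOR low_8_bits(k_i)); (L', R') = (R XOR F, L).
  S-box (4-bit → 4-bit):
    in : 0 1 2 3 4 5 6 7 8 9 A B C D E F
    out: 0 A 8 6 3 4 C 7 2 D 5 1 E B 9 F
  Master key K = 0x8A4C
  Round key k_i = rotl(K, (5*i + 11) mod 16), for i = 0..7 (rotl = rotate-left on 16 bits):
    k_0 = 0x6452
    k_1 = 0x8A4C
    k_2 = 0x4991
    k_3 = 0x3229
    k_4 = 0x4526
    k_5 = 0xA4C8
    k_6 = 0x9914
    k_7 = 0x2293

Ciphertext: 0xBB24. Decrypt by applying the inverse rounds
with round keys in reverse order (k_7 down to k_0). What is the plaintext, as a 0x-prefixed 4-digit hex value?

s_0 = ciphertext = 0xBB24
s_1 = InvRound(s_0, k_7) = 0xA6BB
s_2 = InvRound(s_1, k_6) = 0xA3A6
s_3 = InvRound(s_2, k_5) = 0x67A3
s_4 = InvRound(s_3, k_4) = 0x9967
s_5 = InvRound(s_4, k_3) = 0x7799
s_6 = InvRound(s_5, k_2) = 0x0577
s_7 = InvRound(s_6, k_1) = 0x4A05
s_8 = InvRound(s_7, k_0) = 0xA74A

0xA74A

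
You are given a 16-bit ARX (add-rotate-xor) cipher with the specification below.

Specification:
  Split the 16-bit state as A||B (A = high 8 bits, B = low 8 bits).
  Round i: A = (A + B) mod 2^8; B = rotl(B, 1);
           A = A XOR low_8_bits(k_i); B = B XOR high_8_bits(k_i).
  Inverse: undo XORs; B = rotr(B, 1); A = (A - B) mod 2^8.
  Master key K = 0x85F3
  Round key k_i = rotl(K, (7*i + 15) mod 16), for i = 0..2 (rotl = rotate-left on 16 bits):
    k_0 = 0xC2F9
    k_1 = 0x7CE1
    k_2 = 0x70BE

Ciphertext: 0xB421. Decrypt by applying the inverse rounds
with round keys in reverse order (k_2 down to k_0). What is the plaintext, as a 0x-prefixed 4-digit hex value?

0x8C54

s_0 = ciphertext = 0xB421
s_1 = InvRound(s_0, k_2) = 0x62A8
s_2 = InvRound(s_1, k_1) = 0x196A
s_3 = InvRound(s_2, k_0) = 0x8C54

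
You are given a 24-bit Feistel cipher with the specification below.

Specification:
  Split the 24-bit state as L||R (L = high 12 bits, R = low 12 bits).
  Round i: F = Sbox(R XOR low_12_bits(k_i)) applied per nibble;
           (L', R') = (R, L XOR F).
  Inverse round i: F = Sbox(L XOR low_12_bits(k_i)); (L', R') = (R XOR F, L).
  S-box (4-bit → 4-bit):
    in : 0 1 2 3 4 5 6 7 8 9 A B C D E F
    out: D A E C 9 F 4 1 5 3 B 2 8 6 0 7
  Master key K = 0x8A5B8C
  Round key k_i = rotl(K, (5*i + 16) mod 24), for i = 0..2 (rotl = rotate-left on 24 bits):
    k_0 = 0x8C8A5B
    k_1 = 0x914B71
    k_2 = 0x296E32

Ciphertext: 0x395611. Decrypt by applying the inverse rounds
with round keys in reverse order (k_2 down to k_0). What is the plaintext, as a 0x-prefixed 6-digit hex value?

s_0 = ciphertext = 0x395611
s_1 = InvRound(s_0, k_2) = 0x0A0395
s_2 = InvRound(s_1, k_1) = 0x1FF0A0
s_3 = InvRound(s_2, k_0) = 0x2191FF

0x2191FF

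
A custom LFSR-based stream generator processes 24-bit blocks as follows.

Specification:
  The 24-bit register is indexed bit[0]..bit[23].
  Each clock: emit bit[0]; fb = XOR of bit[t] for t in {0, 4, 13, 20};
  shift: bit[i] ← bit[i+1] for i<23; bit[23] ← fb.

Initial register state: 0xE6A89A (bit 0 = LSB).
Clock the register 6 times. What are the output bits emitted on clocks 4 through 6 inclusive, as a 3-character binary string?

110

reg_0 = 0xE6A89A
clock 1: out=0, reg = 0x73544D
clock 2: out=1, reg = 0x39AA26
clock 3: out=0, reg = 0x1CD513
clock 4: out=1, reg = 0x8E6A89
clock 5: out=1, reg = 0x473544
clock 6: out=0, reg = 0xA39AA2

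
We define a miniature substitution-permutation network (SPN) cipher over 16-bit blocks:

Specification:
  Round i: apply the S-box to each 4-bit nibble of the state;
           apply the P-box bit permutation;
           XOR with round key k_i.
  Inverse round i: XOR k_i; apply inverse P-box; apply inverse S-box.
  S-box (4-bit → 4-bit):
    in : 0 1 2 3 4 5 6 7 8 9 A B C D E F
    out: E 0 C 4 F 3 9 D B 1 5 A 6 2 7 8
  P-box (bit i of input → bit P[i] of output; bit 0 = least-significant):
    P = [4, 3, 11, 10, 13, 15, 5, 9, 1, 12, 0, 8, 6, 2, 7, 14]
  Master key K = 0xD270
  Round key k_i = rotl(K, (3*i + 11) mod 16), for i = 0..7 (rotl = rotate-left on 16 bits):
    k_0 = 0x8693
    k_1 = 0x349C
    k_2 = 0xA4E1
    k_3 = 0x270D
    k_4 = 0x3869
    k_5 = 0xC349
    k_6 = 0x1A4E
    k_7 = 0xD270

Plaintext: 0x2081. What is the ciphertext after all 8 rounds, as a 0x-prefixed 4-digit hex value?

s_0 = plaintext = 0x2081
s_1 = Round(s_0, k_0) = 0x7512
s_2 = Round(s_1, k_1) = 0x685E
s_3 = Round(s_2, k_2) = 0x5DBB
s_4 = Round(s_3, k_3) = 0xB141
s_5 = Round(s_4, k_4) = 0xDA4D
s_6 = Round(s_5, k_5) = 0x6166
s_7 = Round(s_6, k_6) = 0x7C1E
s_8 = Round(s_7, k_7) = 0x8AA9

0x8AA9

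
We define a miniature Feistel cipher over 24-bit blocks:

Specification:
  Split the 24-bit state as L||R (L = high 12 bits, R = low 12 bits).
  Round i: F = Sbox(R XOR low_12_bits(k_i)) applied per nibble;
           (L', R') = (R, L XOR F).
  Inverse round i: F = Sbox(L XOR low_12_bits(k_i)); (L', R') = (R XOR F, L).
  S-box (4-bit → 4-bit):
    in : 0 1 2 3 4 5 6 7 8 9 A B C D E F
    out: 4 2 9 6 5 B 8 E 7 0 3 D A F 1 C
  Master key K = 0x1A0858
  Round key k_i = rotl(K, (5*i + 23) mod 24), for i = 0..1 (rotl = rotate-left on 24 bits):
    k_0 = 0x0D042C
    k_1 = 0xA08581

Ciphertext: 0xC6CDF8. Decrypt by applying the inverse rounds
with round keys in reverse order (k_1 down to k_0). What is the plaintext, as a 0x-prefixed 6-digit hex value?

s_0 = ciphertext = 0xC6CDF8
s_1 = InvRound(s_0, k_1) = 0xDE7C6C
s_2 = InvRound(s_1, k_0) = 0xCC1DE7

0xCC1DE7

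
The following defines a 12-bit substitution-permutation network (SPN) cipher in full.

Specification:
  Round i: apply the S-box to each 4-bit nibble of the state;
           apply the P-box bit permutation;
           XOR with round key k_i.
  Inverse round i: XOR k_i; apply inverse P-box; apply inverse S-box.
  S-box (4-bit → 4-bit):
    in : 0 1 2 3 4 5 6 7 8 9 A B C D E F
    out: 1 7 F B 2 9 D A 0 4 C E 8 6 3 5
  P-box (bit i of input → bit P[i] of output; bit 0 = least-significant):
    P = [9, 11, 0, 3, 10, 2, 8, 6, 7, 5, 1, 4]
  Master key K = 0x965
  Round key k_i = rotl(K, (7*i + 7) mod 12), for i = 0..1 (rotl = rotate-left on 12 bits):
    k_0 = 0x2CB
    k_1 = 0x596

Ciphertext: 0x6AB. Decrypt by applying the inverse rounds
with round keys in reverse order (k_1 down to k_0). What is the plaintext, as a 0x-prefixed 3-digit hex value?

s_0 = ciphertext = 0x6AB
s_1 = InvRound(s_0, k_1) = 0x7D6
s_2 = InvRound(s_1, k_0) = 0xC1A

0xC1A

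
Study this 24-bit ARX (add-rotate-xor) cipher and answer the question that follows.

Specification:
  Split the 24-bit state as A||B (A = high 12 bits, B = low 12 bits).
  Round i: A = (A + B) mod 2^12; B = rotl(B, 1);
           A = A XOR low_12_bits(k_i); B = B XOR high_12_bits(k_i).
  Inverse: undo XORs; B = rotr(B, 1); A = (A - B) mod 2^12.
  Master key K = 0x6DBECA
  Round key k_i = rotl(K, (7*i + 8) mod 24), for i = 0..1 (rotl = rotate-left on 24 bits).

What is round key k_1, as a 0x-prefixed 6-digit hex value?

K = 0x6DBECA
k_0 = rotl(K, (7*0+8) mod 24) = rotl(K, 8) = 0xBECA6D
k_1 = rotl(K, (7*1+8) mod 24) = rotl(K, 15) = 0x6536DF

0x6536DF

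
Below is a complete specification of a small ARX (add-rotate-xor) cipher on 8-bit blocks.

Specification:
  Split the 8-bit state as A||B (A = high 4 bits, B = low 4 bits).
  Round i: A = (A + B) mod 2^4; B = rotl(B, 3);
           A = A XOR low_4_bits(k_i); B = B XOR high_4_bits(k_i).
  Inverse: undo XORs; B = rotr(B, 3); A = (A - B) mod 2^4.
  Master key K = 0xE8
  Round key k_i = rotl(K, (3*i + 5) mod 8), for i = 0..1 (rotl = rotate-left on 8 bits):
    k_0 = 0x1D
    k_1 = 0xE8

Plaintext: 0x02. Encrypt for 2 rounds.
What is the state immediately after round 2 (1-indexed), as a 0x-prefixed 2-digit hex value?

0x7E

s_0 = plaintext = 0x02
s_1 = Round(s_0, k_0) = 0xF0
s_2 = Round(s_1, k_1) = 0x7E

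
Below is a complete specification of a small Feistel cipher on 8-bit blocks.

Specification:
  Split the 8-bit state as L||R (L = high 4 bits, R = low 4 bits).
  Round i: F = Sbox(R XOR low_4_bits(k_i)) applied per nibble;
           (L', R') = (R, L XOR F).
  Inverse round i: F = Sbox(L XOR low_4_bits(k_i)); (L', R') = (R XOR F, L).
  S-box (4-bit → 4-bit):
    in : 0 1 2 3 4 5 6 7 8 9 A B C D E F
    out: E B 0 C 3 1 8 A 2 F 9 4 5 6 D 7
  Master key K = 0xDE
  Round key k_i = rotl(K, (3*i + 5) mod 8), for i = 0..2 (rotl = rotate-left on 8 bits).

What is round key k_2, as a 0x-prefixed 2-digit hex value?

0xF6

K = 0xDE
k_0 = rotl(K, (3*0+5) mod 8) = rotl(K, 5) = 0xDB
k_1 = rotl(K, (3*1+5) mod 8) = rotl(K, 0) = 0xDE
k_2 = rotl(K, (3*2+5) mod 8) = rotl(K, 3) = 0xF6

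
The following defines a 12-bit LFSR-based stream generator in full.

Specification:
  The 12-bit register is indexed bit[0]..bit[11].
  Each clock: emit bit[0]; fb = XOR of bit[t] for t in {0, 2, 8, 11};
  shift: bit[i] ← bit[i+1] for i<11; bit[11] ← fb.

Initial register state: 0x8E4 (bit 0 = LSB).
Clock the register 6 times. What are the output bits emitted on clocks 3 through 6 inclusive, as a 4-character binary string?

1001

reg_0 = 0x8E4
clock 1: out=0, reg = 0x472
clock 2: out=0, reg = 0x239
clock 3: out=1, reg = 0x91C
clock 4: out=0, reg = 0xC8E
clock 5: out=0, reg = 0x647
clock 6: out=1, reg = 0x323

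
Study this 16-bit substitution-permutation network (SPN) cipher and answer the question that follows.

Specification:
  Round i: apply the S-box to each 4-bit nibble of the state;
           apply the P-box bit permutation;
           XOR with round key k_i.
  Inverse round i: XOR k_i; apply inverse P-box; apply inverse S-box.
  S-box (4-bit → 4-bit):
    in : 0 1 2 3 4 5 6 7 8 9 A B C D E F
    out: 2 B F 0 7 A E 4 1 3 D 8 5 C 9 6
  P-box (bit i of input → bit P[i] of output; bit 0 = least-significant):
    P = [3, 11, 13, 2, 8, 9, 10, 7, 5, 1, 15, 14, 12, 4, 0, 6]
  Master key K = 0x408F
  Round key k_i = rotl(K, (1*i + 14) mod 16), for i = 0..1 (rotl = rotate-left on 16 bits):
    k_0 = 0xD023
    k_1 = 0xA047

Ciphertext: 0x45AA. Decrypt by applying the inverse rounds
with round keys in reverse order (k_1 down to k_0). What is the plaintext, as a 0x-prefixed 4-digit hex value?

s_0 = ciphertext = 0x45AA
s_1 = InvRound(s_0, k_1) = 0xDAAA
s_2 = InvRound(s_1, k_0) = 0x7359

0x7359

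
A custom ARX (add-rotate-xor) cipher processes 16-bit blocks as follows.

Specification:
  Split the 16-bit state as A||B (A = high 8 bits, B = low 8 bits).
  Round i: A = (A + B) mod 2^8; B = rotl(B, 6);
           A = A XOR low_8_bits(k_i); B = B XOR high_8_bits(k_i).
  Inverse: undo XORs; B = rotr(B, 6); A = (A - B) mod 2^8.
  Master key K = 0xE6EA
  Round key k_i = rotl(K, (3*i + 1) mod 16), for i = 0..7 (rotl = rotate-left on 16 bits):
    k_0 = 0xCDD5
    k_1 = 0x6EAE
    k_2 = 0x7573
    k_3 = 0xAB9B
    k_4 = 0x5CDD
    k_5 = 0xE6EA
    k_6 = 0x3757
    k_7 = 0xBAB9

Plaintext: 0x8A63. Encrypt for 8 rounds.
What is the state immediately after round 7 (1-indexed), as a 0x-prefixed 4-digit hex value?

s_0 = plaintext = 0x8A63
s_1 = Round(s_0, k_0) = 0x3815
s_2 = Round(s_1, k_1) = 0xE32B
s_3 = Round(s_2, k_2) = 0x7DBF
s_4 = Round(s_3, k_3) = 0xA744
s_5 = Round(s_4, k_4) = 0x364D
s_6 = Round(s_5, k_5) = 0x69B5
s_7 = Round(s_6, k_6) = 0x495A
s_8 = Round(s_7, k_7) = 0x1A2C

0x495A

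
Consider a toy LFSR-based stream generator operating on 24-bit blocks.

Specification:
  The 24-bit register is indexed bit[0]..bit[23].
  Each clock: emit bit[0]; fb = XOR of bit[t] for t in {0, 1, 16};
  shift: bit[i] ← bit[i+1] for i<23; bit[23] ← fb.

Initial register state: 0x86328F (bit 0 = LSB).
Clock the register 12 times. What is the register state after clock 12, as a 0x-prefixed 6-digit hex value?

0x54E863

reg_0 = 0x86328F
clock 1: out=1, reg = 0x431947
clock 2: out=1, reg = 0xA18CA3
clock 3: out=1, reg = 0xD0C651
clock 4: out=1, reg = 0xE86328
clock 5: out=0, reg = 0x743194
clock 6: out=0, reg = 0x3A18CA
clock 7: out=0, reg = 0x9D0C65
clock 8: out=1, reg = 0x4E8632
clock 9: out=0, reg = 0xA74319
clock 10: out=1, reg = 0x53A18C
clock 11: out=0, reg = 0xA9D0C6
clock 12: out=0, reg = 0x54E863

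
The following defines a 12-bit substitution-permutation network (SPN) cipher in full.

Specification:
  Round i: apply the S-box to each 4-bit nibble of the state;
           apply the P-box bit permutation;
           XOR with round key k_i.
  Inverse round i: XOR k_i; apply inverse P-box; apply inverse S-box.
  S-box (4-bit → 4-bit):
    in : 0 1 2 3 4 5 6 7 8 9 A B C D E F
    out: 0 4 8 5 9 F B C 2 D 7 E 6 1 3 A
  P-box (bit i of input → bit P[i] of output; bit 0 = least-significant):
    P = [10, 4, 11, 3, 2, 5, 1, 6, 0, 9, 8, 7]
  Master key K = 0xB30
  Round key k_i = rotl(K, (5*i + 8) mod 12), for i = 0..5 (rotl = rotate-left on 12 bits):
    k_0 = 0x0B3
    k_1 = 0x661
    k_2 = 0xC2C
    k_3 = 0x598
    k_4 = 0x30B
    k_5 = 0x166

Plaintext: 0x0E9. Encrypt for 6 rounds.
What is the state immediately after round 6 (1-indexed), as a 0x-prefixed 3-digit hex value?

s_0 = plaintext = 0x0E9
s_1 = Round(s_0, k_0) = 0xC9F
s_2 = Round(s_1, k_1) = 0x53F
s_3 = Round(s_2, k_2) = 0xFB3
s_4 = Round(s_3, k_3) = 0xB7A
s_5 = Round(s_4, k_4) = 0xCD9
s_6 = Round(s_5, k_5) = 0xE6A

0xE6A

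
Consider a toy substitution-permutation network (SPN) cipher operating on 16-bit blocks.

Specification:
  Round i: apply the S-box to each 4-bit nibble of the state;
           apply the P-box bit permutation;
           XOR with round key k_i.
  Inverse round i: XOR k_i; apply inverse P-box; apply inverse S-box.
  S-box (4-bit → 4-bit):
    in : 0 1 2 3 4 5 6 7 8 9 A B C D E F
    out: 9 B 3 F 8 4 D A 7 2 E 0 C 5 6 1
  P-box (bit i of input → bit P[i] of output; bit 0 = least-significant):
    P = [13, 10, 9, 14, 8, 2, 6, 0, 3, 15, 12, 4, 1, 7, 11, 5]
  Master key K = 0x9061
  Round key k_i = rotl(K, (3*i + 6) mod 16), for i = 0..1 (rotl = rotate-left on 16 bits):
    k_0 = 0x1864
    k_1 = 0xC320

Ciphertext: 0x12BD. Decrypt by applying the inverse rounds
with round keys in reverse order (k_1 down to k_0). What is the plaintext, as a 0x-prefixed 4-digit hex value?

0xC7D5

s_0 = ciphertext = 0x12BD
s_1 = InvRound(s_0, k_1) = 0x9314
s_2 = InvRound(s_1, k_0) = 0xC7D5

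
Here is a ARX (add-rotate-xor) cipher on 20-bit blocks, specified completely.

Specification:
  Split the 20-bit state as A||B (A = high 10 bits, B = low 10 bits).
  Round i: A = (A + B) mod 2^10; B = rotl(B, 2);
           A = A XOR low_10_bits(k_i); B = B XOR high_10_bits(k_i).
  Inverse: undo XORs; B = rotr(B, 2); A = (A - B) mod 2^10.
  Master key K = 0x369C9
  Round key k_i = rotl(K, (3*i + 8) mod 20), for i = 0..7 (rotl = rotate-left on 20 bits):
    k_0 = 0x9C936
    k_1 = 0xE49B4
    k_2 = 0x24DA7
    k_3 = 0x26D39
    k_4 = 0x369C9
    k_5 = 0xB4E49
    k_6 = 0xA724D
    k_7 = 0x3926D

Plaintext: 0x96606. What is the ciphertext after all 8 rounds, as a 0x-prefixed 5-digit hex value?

0x27A57

s_0 = plaintext = 0x96606
s_1 = Round(s_0, k_0) = 0x5A668
s_2 = Round(s_1, k_1) = 0x99630
s_3 = Round(s_2, k_2) = 0x4C851
s_4 = Round(s_3, k_3) = 0x2E9DF
s_5 = Round(s_4, k_4) = 0xD43A7
s_6 = Round(s_5, k_5) = 0x2F84C
s_7 = Round(s_6, k_6) = 0xD1FAC
s_8 = Round(s_7, k_7) = 0x27A57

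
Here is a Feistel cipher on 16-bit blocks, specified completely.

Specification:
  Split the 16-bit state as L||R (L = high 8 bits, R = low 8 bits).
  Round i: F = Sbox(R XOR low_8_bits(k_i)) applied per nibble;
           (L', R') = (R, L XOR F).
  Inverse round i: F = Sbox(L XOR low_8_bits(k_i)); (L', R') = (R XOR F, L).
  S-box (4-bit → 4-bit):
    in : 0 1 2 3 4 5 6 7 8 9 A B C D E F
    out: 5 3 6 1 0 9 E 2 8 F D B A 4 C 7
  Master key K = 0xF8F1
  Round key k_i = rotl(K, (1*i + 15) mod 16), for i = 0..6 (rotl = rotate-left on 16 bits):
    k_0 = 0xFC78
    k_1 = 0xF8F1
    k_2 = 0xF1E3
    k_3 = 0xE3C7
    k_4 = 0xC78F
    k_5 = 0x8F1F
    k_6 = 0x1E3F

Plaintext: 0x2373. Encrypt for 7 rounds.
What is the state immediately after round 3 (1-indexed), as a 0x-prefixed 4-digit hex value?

0xFC4F

s_0 = plaintext = 0x2373
s_1 = Round(s_0, k_0) = 0x7378
s_2 = Round(s_1, k_1) = 0x78FC
s_3 = Round(s_2, k_2) = 0xFC4F
s_4 = Round(s_3, k_3) = 0x4F74
s_5 = Round(s_4, k_4) = 0x7434
s_6 = Round(s_5, k_5) = 0x341F
s_7 = Round(s_6, k_6) = 0x1F51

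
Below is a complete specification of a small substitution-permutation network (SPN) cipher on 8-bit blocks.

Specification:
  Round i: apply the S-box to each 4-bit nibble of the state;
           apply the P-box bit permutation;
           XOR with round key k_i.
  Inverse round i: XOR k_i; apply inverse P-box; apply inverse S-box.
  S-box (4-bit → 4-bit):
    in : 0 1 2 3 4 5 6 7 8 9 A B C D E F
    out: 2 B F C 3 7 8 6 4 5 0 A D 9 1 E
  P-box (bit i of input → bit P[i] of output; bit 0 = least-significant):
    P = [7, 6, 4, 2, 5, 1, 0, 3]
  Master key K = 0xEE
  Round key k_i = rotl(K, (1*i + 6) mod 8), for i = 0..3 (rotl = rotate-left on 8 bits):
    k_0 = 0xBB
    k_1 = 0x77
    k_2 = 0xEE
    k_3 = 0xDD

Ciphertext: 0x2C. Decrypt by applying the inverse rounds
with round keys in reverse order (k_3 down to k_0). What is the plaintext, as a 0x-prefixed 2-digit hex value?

0x63

s_0 = ciphertext = 0x2C
s_1 = InvRound(s_0, k_3) = 0x95
s_2 = InvRound(s_1, k_2) = 0x27
s_3 = InvRound(s_2, k_1) = 0xA7
s_4 = InvRound(s_3, k_0) = 0x63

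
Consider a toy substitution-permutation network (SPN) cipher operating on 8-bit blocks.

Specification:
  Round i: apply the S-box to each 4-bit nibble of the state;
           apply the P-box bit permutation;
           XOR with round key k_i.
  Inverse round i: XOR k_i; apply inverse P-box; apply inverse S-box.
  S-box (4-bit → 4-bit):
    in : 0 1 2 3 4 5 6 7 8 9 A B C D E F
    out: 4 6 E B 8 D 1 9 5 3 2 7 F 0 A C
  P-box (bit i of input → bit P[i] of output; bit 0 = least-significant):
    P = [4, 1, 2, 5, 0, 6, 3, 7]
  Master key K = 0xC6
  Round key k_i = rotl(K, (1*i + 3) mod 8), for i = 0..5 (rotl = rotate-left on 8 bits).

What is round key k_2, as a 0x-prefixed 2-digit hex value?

K = 0xC6
k_0 = rotl(K, (1*0+3) mod 8) = rotl(K, 3) = 0x36
k_1 = rotl(K, (1*1+3) mod 8) = rotl(K, 4) = 0x6C
k_2 = rotl(K, (1*2+3) mod 8) = rotl(K, 5) = 0xD8

0xD8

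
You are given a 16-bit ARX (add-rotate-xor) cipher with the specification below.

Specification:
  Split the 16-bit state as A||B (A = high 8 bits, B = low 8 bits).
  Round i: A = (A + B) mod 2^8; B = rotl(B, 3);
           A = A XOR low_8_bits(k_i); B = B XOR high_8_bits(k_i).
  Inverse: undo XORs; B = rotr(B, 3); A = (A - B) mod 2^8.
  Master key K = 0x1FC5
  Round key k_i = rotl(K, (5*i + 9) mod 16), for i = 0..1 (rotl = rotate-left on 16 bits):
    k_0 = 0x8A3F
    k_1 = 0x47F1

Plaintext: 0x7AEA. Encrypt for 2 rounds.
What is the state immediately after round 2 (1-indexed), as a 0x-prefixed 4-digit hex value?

0xC9A9

s_0 = plaintext = 0x7AEA
s_1 = Round(s_0, k_0) = 0x5BDD
s_2 = Round(s_1, k_1) = 0xC9A9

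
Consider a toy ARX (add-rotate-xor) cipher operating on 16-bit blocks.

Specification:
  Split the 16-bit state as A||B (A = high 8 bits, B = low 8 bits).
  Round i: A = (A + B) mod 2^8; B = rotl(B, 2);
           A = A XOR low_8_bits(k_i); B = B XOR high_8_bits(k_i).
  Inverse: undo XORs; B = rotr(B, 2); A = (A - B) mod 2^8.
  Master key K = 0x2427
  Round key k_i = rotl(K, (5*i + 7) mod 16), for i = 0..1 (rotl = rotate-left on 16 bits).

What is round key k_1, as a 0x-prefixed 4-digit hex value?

0x7242

K = 0x2427
k_0 = rotl(K, (5*0+7) mod 16) = rotl(K, 7) = 0x1392
k_1 = rotl(K, (5*1+7) mod 16) = rotl(K, 12) = 0x7242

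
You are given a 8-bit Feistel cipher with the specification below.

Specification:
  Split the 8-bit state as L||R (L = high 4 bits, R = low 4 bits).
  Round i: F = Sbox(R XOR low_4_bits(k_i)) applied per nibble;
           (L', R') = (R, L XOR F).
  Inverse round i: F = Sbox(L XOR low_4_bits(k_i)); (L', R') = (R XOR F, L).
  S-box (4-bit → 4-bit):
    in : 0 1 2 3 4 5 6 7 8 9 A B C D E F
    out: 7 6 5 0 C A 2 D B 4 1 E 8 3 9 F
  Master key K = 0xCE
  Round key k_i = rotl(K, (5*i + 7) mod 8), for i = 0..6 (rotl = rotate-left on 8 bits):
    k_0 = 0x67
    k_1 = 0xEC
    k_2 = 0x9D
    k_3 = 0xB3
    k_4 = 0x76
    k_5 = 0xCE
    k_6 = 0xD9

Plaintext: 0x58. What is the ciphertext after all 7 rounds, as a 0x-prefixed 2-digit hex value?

s_0 = plaintext = 0x58
s_1 = Round(s_0, k_0) = 0x8A
s_2 = Round(s_1, k_1) = 0xAA
s_3 = Round(s_2, k_2) = 0xA7
s_4 = Round(s_3, k_3) = 0x76
s_5 = Round(s_4, k_4) = 0x60
s_6 = Round(s_5, k_5) = 0x0F
s_7 = Round(s_6, k_6) = 0xF2

0xF2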